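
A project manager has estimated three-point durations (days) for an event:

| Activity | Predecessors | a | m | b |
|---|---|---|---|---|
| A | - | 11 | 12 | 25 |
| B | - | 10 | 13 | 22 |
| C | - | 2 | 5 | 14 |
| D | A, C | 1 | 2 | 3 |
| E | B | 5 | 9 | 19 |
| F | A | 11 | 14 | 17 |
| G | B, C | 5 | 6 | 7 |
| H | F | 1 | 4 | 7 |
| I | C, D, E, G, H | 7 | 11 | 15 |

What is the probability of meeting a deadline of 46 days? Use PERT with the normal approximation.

te_A = (11 + 4·12 + 25)/6 = 84/6 = 14; σ²_A = ((25−11)/6)² = 5.444
te_B = (10 + 4·13 + 22)/6 = 84/6 = 14; σ²_B = ((22−10)/6)² = 4.000
te_C = (2 + 4·5 + 14)/6 = 36/6 = 6; σ²_C = ((14−2)/6)² = 4.000
te_D = (1 + 4·2 + 3)/6 = 12/6 = 2; σ²_D = ((3−1)/6)² = 0.111
te_E = (5 + 4·9 + 19)/6 = 60/6 = 10; σ²_E = ((19−5)/6)² = 5.444
te_F = (11 + 4·14 + 17)/6 = 84/6 = 14; σ²_F = ((17−11)/6)² = 1.000
te_G = (5 + 4·6 + 7)/6 = 36/6 = 6; σ²_G = ((7−5)/6)² = 0.111
te_H = (1 + 4·4 + 7)/6 = 24/6 = 4; σ²_H = ((7−1)/6)² = 1.000
te_I = (7 + 4·11 + 15)/6 = 66/6 = 11; σ²_I = ((15−7)/6)² = 1.778

Forward pass:
ES_A = 0; EF_A = 14
ES_B = 0; EF_B = 14
ES_C = 0; EF_C = 6
ES_D = max(EF_A=14, EF_C=6) = 14; EF_D = 14+2 = 16
ES_E = 14; EF_E = 14+10 = 24
ES_F = 14; EF_F = 14+14 = 28
ES_G = max(EF_B=14, EF_C=6) = 14; EF_G = 14+6 = 20
ES_H = 28; EF_H = 28+4 = 32
ES_I = max(EF_C=6, EF_D=16, EF_E=24, EF_G=20, EF_H=32) = 32; EF_I = 32+11 = 43
Expected project duration μ = 43 days. Critical path: A → F → H → I.

Variance along critical path = 5.444 + 1.000 + 1.000 + 1.778 = 9.222; σ = √9.222 = 3.037 days.
Z = (46 − 43) / 3.037 = 0.988
P(T ≤ 46) = Φ(0.988) ≈ 0.838

0.838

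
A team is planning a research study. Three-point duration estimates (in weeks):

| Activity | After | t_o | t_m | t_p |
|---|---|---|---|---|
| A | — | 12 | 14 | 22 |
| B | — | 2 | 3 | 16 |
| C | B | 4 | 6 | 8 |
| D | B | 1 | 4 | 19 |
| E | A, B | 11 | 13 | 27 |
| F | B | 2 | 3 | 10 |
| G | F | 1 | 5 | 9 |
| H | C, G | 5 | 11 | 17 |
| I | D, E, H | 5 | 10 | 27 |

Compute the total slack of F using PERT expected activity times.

te_A = (12 + 4·14 + 22)/6 = 90/6 = 15
te_B = (2 + 4·3 + 16)/6 = 30/6 = 5
te_C = (4 + 4·6 + 8)/6 = 36/6 = 6
te_D = (1 + 4·4 + 19)/6 = 36/6 = 6
te_E = (11 + 4·13 + 27)/6 = 90/6 = 15
te_F = (2 + 4·3 + 10)/6 = 24/6 = 4
te_G = (1 + 4·5 + 9)/6 = 30/6 = 5
te_H = (5 + 4·11 + 17)/6 = 66/6 = 11
te_I = (5 + 4·10 + 27)/6 = 72/6 = 12

Forward pass:
ES_A = 0; EF_A = 15
ES_B = 0; EF_B = 5
ES_C = 5; EF_C = 5+6 = 11
ES_D = 5; EF_D = 5+6 = 11
ES_E = max(EF_A=15, EF_B=5) = 15; EF_E = 15+15 = 30
ES_F = 5; EF_F = 5+4 = 9
ES_G = 9; EF_G = 9+5 = 14
ES_H = max(EF_C=11, EF_G=14) = 14; EF_H = 14+11 = 25
ES_I = max(EF_D=11, EF_E=30, EF_H=25) = 30; EF_I = 30+12 = 42
Expected project duration μ = 42 weeks. Critical path: A → E → I.

Backward pass:
LF_I = 42; LS_I = 42−12 = 30
LF_H = LS_I = 30; LS_H = 30−11 = 19
LF_G = LS_H = 19; LS_G = 19−5 = 14
LF_F = LS_G = 14; LS_F = 14−4 = 10
LF_E = LS_I = 30; LS_E = 30−15 = 15
LF_D = LS_I = 30; LS_D = 30−6 = 24
LF_C = LS_H = 19; LS_C = 19−6 = 13
LF_B = min(LS_C=13, LS_D=24, LS_E=15, LS_F=10) = 10; LS_B = 10−5 = 5
LF_A = LS_E = 15; LS_A = 15−15 = 0
Slack_F = LS_F − ES_F = 10 − 5 = 5

5 weeks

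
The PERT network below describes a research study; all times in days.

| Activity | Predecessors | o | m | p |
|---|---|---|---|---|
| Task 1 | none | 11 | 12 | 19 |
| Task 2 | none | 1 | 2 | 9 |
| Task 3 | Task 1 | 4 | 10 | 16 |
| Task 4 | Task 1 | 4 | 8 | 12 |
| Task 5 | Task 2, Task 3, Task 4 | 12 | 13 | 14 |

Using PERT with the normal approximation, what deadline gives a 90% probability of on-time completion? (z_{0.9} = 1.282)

te_Task 1 = (11 + 4·12 + 19)/6 = 78/6 = 13; σ²_Task 1 = ((19−11)/6)² = 1.778
te_Task 2 = (1 + 4·2 + 9)/6 = 18/6 = 3; σ²_Task 2 = ((9−1)/6)² = 1.778
te_Task 3 = (4 + 4·10 + 16)/6 = 60/6 = 10; σ²_Task 3 = ((16−4)/6)² = 4.000
te_Task 4 = (4 + 4·8 + 12)/6 = 48/6 = 8; σ²_Task 4 = ((12−4)/6)² = 1.778
te_Task 5 = (12 + 4·13 + 14)/6 = 78/6 = 13; σ²_Task 5 = ((14−12)/6)² = 0.111

Forward pass:
ES_Task 1 = 0; EF_Task 1 = 13
ES_Task 2 = 0; EF_Task 2 = 3
ES_Task 3 = 13; EF_Task 3 = 13+10 = 23
ES_Task 4 = 13; EF_Task 4 = 13+8 = 21
ES_Task 5 = max(EF_Task 2=3, EF_Task 3=23, EF_Task 4=21) = 23; EF_Task 5 = 23+13 = 36
Expected project duration μ = 36 days. Critical path: Task 1 → Task 3 → Task 5.

Variance along critical path = 1.778 + 4.000 + 0.111 = 5.889; σ = 2.427 days.
D = μ + z·σ = 36 + 1.282·2.427 = 39.1 days

39.1 days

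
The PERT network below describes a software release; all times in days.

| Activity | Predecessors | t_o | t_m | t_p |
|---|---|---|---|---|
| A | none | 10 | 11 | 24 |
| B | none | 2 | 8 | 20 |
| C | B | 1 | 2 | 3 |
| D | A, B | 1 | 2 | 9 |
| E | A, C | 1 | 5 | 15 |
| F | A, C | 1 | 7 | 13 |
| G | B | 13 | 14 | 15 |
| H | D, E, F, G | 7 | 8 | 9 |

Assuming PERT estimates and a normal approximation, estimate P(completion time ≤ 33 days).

0.745

te_A = (10 + 4·11 + 24)/6 = 78/6 = 13; σ²_A = ((24−10)/6)² = 5.444
te_B = (2 + 4·8 + 20)/6 = 54/6 = 9; σ²_B = ((20−2)/6)² = 9.000
te_C = (1 + 4·2 + 3)/6 = 12/6 = 2; σ²_C = ((3−1)/6)² = 0.111
te_D = (1 + 4·2 + 9)/6 = 18/6 = 3; σ²_D = ((9−1)/6)² = 1.778
te_E = (1 + 4·5 + 15)/6 = 36/6 = 6; σ²_E = ((15−1)/6)² = 5.444
te_F = (1 + 4·7 + 13)/6 = 42/6 = 7; σ²_F = ((13−1)/6)² = 4.000
te_G = (13 + 4·14 + 15)/6 = 84/6 = 14; σ²_G = ((15−13)/6)² = 0.111
te_H = (7 + 4·8 + 9)/6 = 48/6 = 8; σ²_H = ((9−7)/6)² = 0.111

Forward pass:
ES_A = 0; EF_A = 13
ES_B = 0; EF_B = 9
ES_C = 9; EF_C = 9+2 = 11
ES_D = max(EF_A=13, EF_B=9) = 13; EF_D = 13+3 = 16
ES_E = max(EF_A=13, EF_C=11) = 13; EF_E = 13+6 = 19
ES_F = max(EF_A=13, EF_C=11) = 13; EF_F = 13+7 = 20
ES_G = 9; EF_G = 9+14 = 23
ES_H = max(EF_D=16, EF_E=19, EF_F=20, EF_G=23) = 23; EF_H = 23+8 = 31
Expected project duration μ = 31 days. Critical path: B → G → H.

Variance along critical path = 9.000 + 0.111 + 0.111 = 9.222; σ = √9.222 = 3.037 days.
Z = (33 − 31) / 3.037 = 0.659
P(T ≤ 33) = Φ(0.659) ≈ 0.745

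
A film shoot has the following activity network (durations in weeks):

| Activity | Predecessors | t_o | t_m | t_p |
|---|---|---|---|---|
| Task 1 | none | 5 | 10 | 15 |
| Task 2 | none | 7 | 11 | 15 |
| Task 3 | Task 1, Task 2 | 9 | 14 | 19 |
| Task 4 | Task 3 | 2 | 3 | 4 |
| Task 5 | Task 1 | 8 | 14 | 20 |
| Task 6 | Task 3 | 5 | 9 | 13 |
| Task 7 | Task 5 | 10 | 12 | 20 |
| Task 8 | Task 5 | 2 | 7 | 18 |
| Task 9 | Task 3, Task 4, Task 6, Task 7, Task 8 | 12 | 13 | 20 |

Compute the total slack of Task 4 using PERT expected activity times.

9 weeks

te_Task 1 = (5 + 4·10 + 15)/6 = 60/6 = 10
te_Task 2 = (7 + 4·11 + 15)/6 = 66/6 = 11
te_Task 3 = (9 + 4·14 + 19)/6 = 84/6 = 14
te_Task 4 = (2 + 4·3 + 4)/6 = 18/6 = 3
te_Task 5 = (8 + 4·14 + 20)/6 = 84/6 = 14
te_Task 6 = (5 + 4·9 + 13)/6 = 54/6 = 9
te_Task 7 = (10 + 4·12 + 20)/6 = 78/6 = 13
te_Task 8 = (2 + 4·7 + 18)/6 = 48/6 = 8
te_Task 9 = (12 + 4·13 + 20)/6 = 84/6 = 14

Forward pass:
ES_Task 1 = 0; EF_Task 1 = 10
ES_Task 2 = 0; EF_Task 2 = 11
ES_Task 3 = max(EF_Task 1=10, EF_Task 2=11) = 11; EF_Task 3 = 11+14 = 25
ES_Task 4 = 25; EF_Task 4 = 25+3 = 28
ES_Task 5 = 10; EF_Task 5 = 10+14 = 24
ES_Task 6 = 25; EF_Task 6 = 25+9 = 34
ES_Task 7 = 24; EF_Task 7 = 24+13 = 37
ES_Task 8 = 24; EF_Task 8 = 24+8 = 32
ES_Task 9 = max(EF_Task 3=25, EF_Task 4=28, EF_Task 6=34, EF_Task 7=37, EF_Task 8=32) = 37; EF_Task 9 = 37+14 = 51
Expected project duration μ = 51 weeks. Critical path: Task 1 → Task 5 → Task 7 → Task 9.

Backward pass:
LF_Task 9 = 51; LS_Task 9 = 51−14 = 37
LF_Task 8 = LS_Task 9 = 37; LS_Task 8 = 37−8 = 29
LF_Task 7 = LS_Task 9 = 37; LS_Task 7 = 37−13 = 24
LF_Task 6 = LS_Task 9 = 37; LS_Task 6 = 37−9 = 28
LF_Task 5 = min(LS_Task 7=24, LS_Task 8=29) = 24; LS_Task 5 = 24−14 = 10
LF_Task 4 = LS_Task 9 = 37; LS_Task 4 = 37−3 = 34
LF_Task 3 = min(LS_Task 4=34, LS_Task 6=28, LS_Task 9=37) = 28; LS_Task 3 = 28−14 = 14
LF_Task 2 = LS_Task 3 = 14; LS_Task 2 = 14−11 = 3
LF_Task 1 = min(LS_Task 3=14, LS_Task 5=10) = 10; LS_Task 1 = 10−10 = 0
Slack_Task 4 = LS_Task 4 − ES_Task 4 = 34 − 25 = 9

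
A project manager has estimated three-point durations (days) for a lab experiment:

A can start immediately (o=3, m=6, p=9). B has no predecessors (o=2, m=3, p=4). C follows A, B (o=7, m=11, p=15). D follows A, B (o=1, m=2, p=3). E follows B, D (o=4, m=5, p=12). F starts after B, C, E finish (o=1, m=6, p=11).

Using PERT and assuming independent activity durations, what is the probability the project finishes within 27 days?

0.955

te_A = (3 + 4·6 + 9)/6 = 36/6 = 6; σ²_A = ((9−3)/6)² = 1.000
te_B = (2 + 4·3 + 4)/6 = 18/6 = 3; σ²_B = ((4−2)/6)² = 0.111
te_C = (7 + 4·11 + 15)/6 = 66/6 = 11; σ²_C = ((15−7)/6)² = 1.778
te_D = (1 + 4·2 + 3)/6 = 12/6 = 2; σ²_D = ((3−1)/6)² = 0.111
te_E = (4 + 4·5 + 12)/6 = 36/6 = 6; σ²_E = ((12−4)/6)² = 1.778
te_F = (1 + 4·6 + 11)/6 = 36/6 = 6; σ²_F = ((11−1)/6)² = 2.778

Forward pass:
ES_A = 0; EF_A = 6
ES_B = 0; EF_B = 3
ES_C = max(EF_A=6, EF_B=3) = 6; EF_C = 6+11 = 17
ES_D = max(EF_A=6, EF_B=3) = 6; EF_D = 6+2 = 8
ES_E = max(EF_B=3, EF_D=8) = 8; EF_E = 8+6 = 14
ES_F = max(EF_B=3, EF_C=17, EF_E=14) = 17; EF_F = 17+6 = 23
Expected project duration μ = 23 days. Critical path: A → C → F.

Variance along critical path = 1.000 + 1.778 + 2.778 = 5.556; σ = √5.556 = 2.357 days.
Z = (27 − 23) / 2.357 = 1.697
P(T ≤ 27) = Φ(1.697) ≈ 0.955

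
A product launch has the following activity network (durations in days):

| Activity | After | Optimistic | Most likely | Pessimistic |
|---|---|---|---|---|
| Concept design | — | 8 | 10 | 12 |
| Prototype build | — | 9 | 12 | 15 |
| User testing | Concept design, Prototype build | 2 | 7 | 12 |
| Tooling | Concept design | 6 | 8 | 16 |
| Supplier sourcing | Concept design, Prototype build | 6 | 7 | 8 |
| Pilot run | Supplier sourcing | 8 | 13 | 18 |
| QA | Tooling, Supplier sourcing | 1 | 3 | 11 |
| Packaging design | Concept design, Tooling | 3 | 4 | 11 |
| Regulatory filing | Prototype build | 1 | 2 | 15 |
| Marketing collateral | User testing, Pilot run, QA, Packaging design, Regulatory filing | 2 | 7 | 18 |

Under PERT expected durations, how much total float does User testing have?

13 days

te_Concept design = (8 + 4·10 + 12)/6 = 60/6 = 10
te_Prototype build = (9 + 4·12 + 15)/6 = 72/6 = 12
te_User testing = (2 + 4·7 + 12)/6 = 42/6 = 7
te_Tooling = (6 + 4·8 + 16)/6 = 54/6 = 9
te_Supplier sourcing = (6 + 4·7 + 8)/6 = 42/6 = 7
te_Pilot run = (8 + 4·13 + 18)/6 = 78/6 = 13
te_QA = (1 + 4·3 + 11)/6 = 24/6 = 4
te_Packaging design = (3 + 4·4 + 11)/6 = 30/6 = 5
te_Regulatory filing = (1 + 4·2 + 15)/6 = 24/6 = 4
te_Marketing collateral = (2 + 4·7 + 18)/6 = 48/6 = 8

Forward pass:
ES_Concept design = 0; EF_Concept design = 10
ES_Prototype build = 0; EF_Prototype build = 12
ES_User testing = max(EF_Concept design=10, EF_Prototype build=12) = 12; EF_User testing = 12+7 = 19
ES_Tooling = 10; EF_Tooling = 10+9 = 19
ES_Supplier sourcing = max(EF_Concept design=10, EF_Prototype build=12) = 12; EF_Supplier sourcing = 12+7 = 19
ES_Pilot run = 19; EF_Pilot run = 19+13 = 32
ES_QA = max(EF_Tooling=19, EF_Supplier sourcing=19) = 19; EF_QA = 19+4 = 23
ES_Packaging design = max(EF_Concept design=10, EF_Tooling=19) = 19; EF_Packaging design = 19+5 = 24
ES_Regulatory filing = 12; EF_Regulatory filing = 12+4 = 16
ES_Marketing collateral = max(EF_User testing=19, EF_Pilot run=32, EF_QA=23, EF_Packaging design=24, EF_Regulatory filing=16) = 32; EF_Marketing collateral = 32+8 = 40
Expected project duration μ = 40 days. Critical path: Prototype build → Supplier sourcing → Pilot run → Marketing collateral.

Backward pass:
LF_Marketing collateral = 40; LS_Marketing collateral = 40−8 = 32
LF_Regulatory filing = LS_Marketing collateral = 32; LS_Regulatory filing = 32−4 = 28
LF_Packaging design = LS_Marketing collateral = 32; LS_Packaging design = 32−5 = 27
LF_QA = LS_Marketing collateral = 32; LS_QA = 32−4 = 28
LF_Pilot run = LS_Marketing collateral = 32; LS_Pilot run = 32−13 = 19
LF_Supplier sourcing = min(LS_Pilot run=19, LS_QA=28) = 19; LS_Supplier sourcing = 19−7 = 12
LF_Tooling = min(LS_QA=28, LS_Packaging design=27) = 27; LS_Tooling = 27−9 = 18
LF_User testing = LS_Marketing collateral = 32; LS_User testing = 32−7 = 25
LF_Prototype build = min(LS_User testing=25, LS_Supplier sourcing=12, LS_Regulatory filing=28) = 12; LS_Prototype build = 12−12 = 0
LF_Concept design = min(LS_User testing=25, LS_Tooling=18, LS_Supplier sourcing=12, LS_Packaging design=27) = 12; LS_Concept design = 12−10 = 2
Slack_User testing = LS_User testing − ES_User testing = 25 − 12 = 13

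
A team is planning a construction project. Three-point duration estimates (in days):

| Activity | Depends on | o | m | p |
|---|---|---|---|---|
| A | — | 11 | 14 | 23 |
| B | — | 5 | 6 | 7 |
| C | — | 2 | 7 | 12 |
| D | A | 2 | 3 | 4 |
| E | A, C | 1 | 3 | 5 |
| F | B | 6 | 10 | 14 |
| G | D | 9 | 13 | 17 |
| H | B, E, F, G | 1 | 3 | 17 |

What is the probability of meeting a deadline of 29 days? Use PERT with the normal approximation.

te_A = (11 + 4·14 + 23)/6 = 90/6 = 15; σ²_A = ((23−11)/6)² = 4.000
te_B = (5 + 4·6 + 7)/6 = 36/6 = 6; σ²_B = ((7−5)/6)² = 0.111
te_C = (2 + 4·7 + 12)/6 = 42/6 = 7; σ²_C = ((12−2)/6)² = 2.778
te_D = (2 + 4·3 + 4)/6 = 18/6 = 3; σ²_D = ((4−2)/6)² = 0.111
te_E = (1 + 4·3 + 5)/6 = 18/6 = 3; σ²_E = ((5−1)/6)² = 0.444
te_F = (6 + 4·10 + 14)/6 = 60/6 = 10; σ²_F = ((14−6)/6)² = 1.778
te_G = (9 + 4·13 + 17)/6 = 78/6 = 13; σ²_G = ((17−9)/6)² = 1.778
te_H = (1 + 4·3 + 17)/6 = 30/6 = 5; σ²_H = ((17−1)/6)² = 7.111

Forward pass:
ES_A = 0; EF_A = 15
ES_B = 0; EF_B = 6
ES_C = 0; EF_C = 7
ES_D = 15; EF_D = 15+3 = 18
ES_E = max(EF_A=15, EF_C=7) = 15; EF_E = 15+3 = 18
ES_F = 6; EF_F = 6+10 = 16
ES_G = 18; EF_G = 18+13 = 31
ES_H = max(EF_B=6, EF_E=18, EF_F=16, EF_G=31) = 31; EF_H = 31+5 = 36
Expected project duration μ = 36 days. Critical path: A → D → G → H.

Variance along critical path = 4.000 + 0.111 + 1.778 + 7.111 = 13.000; σ = √13.000 = 3.606 days.
Z = (29 − 36) / 3.606 = -1.941
P(T ≤ 29) = Φ(-1.941) ≈ 0.026

0.026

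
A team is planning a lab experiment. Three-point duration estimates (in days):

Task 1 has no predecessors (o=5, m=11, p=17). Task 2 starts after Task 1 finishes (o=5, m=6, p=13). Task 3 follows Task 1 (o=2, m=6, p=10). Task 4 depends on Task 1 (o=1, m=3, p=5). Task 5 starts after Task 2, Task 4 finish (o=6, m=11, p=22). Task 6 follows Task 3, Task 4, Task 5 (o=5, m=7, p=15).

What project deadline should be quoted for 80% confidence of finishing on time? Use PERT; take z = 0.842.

41.3 days

te_Task 1 = (5 + 4·11 + 17)/6 = 66/6 = 11; σ²_Task 1 = ((17−5)/6)² = 4.000
te_Task 2 = (5 + 4·6 + 13)/6 = 42/6 = 7; σ²_Task 2 = ((13−5)/6)² = 1.778
te_Task 3 = (2 + 4·6 + 10)/6 = 36/6 = 6; σ²_Task 3 = ((10−2)/6)² = 1.778
te_Task 4 = (1 + 4·3 + 5)/6 = 18/6 = 3; σ²_Task 4 = ((5−1)/6)² = 0.444
te_Task 5 = (6 + 4·11 + 22)/6 = 72/6 = 12; σ²_Task 5 = ((22−6)/6)² = 7.111
te_Task 6 = (5 + 4·7 + 15)/6 = 48/6 = 8; σ²_Task 6 = ((15−5)/6)² = 2.778

Forward pass:
ES_Task 1 = 0; EF_Task 1 = 11
ES_Task 2 = 11; EF_Task 2 = 11+7 = 18
ES_Task 3 = 11; EF_Task 3 = 11+6 = 17
ES_Task 4 = 11; EF_Task 4 = 11+3 = 14
ES_Task 5 = max(EF_Task 2=18, EF_Task 4=14) = 18; EF_Task 5 = 18+12 = 30
ES_Task 6 = max(EF_Task 3=17, EF_Task 4=14, EF_Task 5=30) = 30; EF_Task 6 = 30+8 = 38
Expected project duration μ = 38 days. Critical path: Task 1 → Task 2 → Task 5 → Task 6.

Variance along critical path = 4.000 + 1.778 + 7.111 + 2.778 = 15.667; σ = 3.958 days.
D = μ + z·σ = 38 + 0.842·3.958 = 41.3 days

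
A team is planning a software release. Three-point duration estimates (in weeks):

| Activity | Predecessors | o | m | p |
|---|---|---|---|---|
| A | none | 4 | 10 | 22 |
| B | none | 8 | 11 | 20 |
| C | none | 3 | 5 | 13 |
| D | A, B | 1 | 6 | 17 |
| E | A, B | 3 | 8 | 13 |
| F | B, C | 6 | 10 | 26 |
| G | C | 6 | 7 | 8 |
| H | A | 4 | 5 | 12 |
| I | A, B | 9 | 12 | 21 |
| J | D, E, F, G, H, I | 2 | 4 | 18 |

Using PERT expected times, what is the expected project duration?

31 weeks

te_A = (4 + 4·10 + 22)/6 = 66/6 = 11
te_B = (8 + 4·11 + 20)/6 = 72/6 = 12
te_C = (3 + 4·5 + 13)/6 = 36/6 = 6
te_D = (1 + 4·6 + 17)/6 = 42/6 = 7
te_E = (3 + 4·8 + 13)/6 = 48/6 = 8
te_F = (6 + 4·10 + 26)/6 = 72/6 = 12
te_G = (6 + 4·7 + 8)/6 = 42/6 = 7
te_H = (4 + 4·5 + 12)/6 = 36/6 = 6
te_I = (9 + 4·12 + 21)/6 = 78/6 = 13
te_J = (2 + 4·4 + 18)/6 = 36/6 = 6

Forward pass:
ES_A = 0; EF_A = 11
ES_B = 0; EF_B = 12
ES_C = 0; EF_C = 6
ES_D = max(EF_A=11, EF_B=12) = 12; EF_D = 12+7 = 19
ES_E = max(EF_A=11, EF_B=12) = 12; EF_E = 12+8 = 20
ES_F = max(EF_B=12, EF_C=6) = 12; EF_F = 12+12 = 24
ES_G = 6; EF_G = 6+7 = 13
ES_H = 11; EF_H = 11+6 = 17
ES_I = max(EF_A=11, EF_B=12) = 12; EF_I = 12+13 = 25
ES_J = max(EF_D=19, EF_E=20, EF_F=24, EF_G=13, EF_H=17, EF_I=25) = 25; EF_J = 25+6 = 31
Expected project duration μ = 31 weeks. Critical path: B → I → J.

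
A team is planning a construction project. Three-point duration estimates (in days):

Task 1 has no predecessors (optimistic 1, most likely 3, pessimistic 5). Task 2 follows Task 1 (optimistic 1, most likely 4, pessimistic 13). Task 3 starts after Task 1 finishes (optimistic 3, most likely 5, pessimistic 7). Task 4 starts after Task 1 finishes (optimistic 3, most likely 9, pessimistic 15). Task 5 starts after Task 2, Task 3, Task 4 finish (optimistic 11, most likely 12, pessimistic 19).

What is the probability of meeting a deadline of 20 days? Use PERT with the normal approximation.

0.023

te_Task 1 = (1 + 4·3 + 5)/6 = 18/6 = 3; σ²_Task 1 = ((5−1)/6)² = 0.444
te_Task 2 = (1 + 4·4 + 13)/6 = 30/6 = 5; σ²_Task 2 = ((13−1)/6)² = 4.000
te_Task 3 = (3 + 4·5 + 7)/6 = 30/6 = 5; σ²_Task 3 = ((7−3)/6)² = 0.444
te_Task 4 = (3 + 4·9 + 15)/6 = 54/6 = 9; σ²_Task 4 = ((15−3)/6)² = 4.000
te_Task 5 = (11 + 4·12 + 19)/6 = 78/6 = 13; σ²_Task 5 = ((19−11)/6)² = 1.778

Forward pass:
ES_Task 1 = 0; EF_Task 1 = 3
ES_Task 2 = 3; EF_Task 2 = 3+5 = 8
ES_Task 3 = 3; EF_Task 3 = 3+5 = 8
ES_Task 4 = 3; EF_Task 4 = 3+9 = 12
ES_Task 5 = max(EF_Task 2=8, EF_Task 3=8, EF_Task 4=12) = 12; EF_Task 5 = 12+13 = 25
Expected project duration μ = 25 days. Critical path: Task 1 → Task 4 → Task 5.

Variance along critical path = 0.444 + 4.000 + 1.778 = 6.222; σ = √6.222 = 2.494 days.
Z = (20 − 25) / 2.494 = -2.004
P(T ≤ 20) = Φ(-2.004) ≈ 0.023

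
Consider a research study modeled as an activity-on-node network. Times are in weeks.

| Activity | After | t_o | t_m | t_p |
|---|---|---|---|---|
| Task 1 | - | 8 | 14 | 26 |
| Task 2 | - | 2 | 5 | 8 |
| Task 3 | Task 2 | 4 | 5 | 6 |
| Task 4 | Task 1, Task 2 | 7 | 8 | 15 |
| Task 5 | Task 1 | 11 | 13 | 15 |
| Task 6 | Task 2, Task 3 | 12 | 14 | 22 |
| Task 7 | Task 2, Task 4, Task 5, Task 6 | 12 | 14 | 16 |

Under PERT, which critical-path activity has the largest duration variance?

Task 1

te_Task 1 = (8 + 4·14 + 26)/6 = 90/6 = 15; σ²_Task 1 = ((26−8)/6)² = 9.000
te_Task 2 = (2 + 4·5 + 8)/6 = 30/6 = 5; σ²_Task 2 = ((8−2)/6)² = 1.000
te_Task 3 = (4 + 4·5 + 6)/6 = 30/6 = 5; σ²_Task 3 = ((6−4)/6)² = 0.111
te_Task 4 = (7 + 4·8 + 15)/6 = 54/6 = 9; σ²_Task 4 = ((15−7)/6)² = 1.778
te_Task 5 = (11 + 4·13 + 15)/6 = 78/6 = 13; σ²_Task 5 = ((15−11)/6)² = 0.444
te_Task 6 = (12 + 4·14 + 22)/6 = 90/6 = 15; σ²_Task 6 = ((22−12)/6)² = 2.778
te_Task 7 = (12 + 4·14 + 16)/6 = 84/6 = 14; σ²_Task 7 = ((16−12)/6)² = 0.444

Forward pass:
ES_Task 1 = 0; EF_Task 1 = 15
ES_Task 2 = 0; EF_Task 2 = 5
ES_Task 3 = 5; EF_Task 3 = 5+5 = 10
ES_Task 4 = max(EF_Task 1=15, EF_Task 2=5) = 15; EF_Task 4 = 15+9 = 24
ES_Task 5 = 15; EF_Task 5 = 15+13 = 28
ES_Task 6 = max(EF_Task 2=5, EF_Task 3=10) = 10; EF_Task 6 = 10+15 = 25
ES_Task 7 = max(EF_Task 2=5, EF_Task 4=24, EF_Task 5=28, EF_Task 6=25) = 28; EF_Task 7 = 28+14 = 42
Expected project duration μ = 42 weeks. Critical path: Task 1 → Task 5 → Task 7.

Variances on critical path: σ²_Task 1=9.000, σ²_Task 5=0.444, σ²_Task 7=0.444.
Largest is σ²_Task 1 = 9.000.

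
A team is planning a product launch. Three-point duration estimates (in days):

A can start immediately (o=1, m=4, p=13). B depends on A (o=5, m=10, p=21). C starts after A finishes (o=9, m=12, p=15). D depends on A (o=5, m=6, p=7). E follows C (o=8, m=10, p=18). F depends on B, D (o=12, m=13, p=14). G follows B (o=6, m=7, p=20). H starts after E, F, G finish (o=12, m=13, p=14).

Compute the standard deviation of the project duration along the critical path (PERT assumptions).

te_A = (1 + 4·4 + 13)/6 = 30/6 = 5; σ²_A = ((13−1)/6)² = 4.000
te_B = (5 + 4·10 + 21)/6 = 66/6 = 11; σ²_B = ((21−5)/6)² = 7.111
te_C = (9 + 4·12 + 15)/6 = 72/6 = 12; σ²_C = ((15−9)/6)² = 1.000
te_D = (5 + 4·6 + 7)/6 = 36/6 = 6; σ²_D = ((7−5)/6)² = 0.111
te_E = (8 + 4·10 + 18)/6 = 66/6 = 11; σ²_E = ((18−8)/6)² = 2.778
te_F = (12 + 4·13 + 14)/6 = 78/6 = 13; σ²_F = ((14−12)/6)² = 0.111
te_G = (6 + 4·7 + 20)/6 = 54/6 = 9; σ²_G = ((20−6)/6)² = 5.444
te_H = (12 + 4·13 + 14)/6 = 78/6 = 13; σ²_H = ((14−12)/6)² = 0.111

Forward pass:
ES_A = 0; EF_A = 5
ES_B = 5; EF_B = 5+11 = 16
ES_C = 5; EF_C = 5+12 = 17
ES_D = 5; EF_D = 5+6 = 11
ES_E = 17; EF_E = 17+11 = 28
ES_F = max(EF_B=16, EF_D=11) = 16; EF_F = 16+13 = 29
ES_G = 16; EF_G = 16+9 = 25
ES_H = max(EF_E=28, EF_F=29, EF_G=25) = 29; EF_H = 29+13 = 42
Expected project duration μ = 42 days. Critical path: A → B → F → H.

Variance along critical path = 4.000 + 7.111 + 0.111 + 0.111 = 11.333
σ = √11.333 = 3.367 days

3.37 days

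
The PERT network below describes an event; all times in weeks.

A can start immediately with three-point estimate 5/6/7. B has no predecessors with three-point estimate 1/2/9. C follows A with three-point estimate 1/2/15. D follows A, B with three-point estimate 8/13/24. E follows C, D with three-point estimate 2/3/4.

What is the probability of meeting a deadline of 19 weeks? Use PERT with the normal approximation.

te_A = (5 + 4·6 + 7)/6 = 36/6 = 6; σ²_A = ((7−5)/6)² = 0.111
te_B = (1 + 4·2 + 9)/6 = 18/6 = 3; σ²_B = ((9−1)/6)² = 1.778
te_C = (1 + 4·2 + 15)/6 = 24/6 = 4; σ²_C = ((15−1)/6)² = 5.444
te_D = (8 + 4·13 + 24)/6 = 84/6 = 14; σ²_D = ((24−8)/6)² = 7.111
te_E = (2 + 4·3 + 4)/6 = 18/6 = 3; σ²_E = ((4−2)/6)² = 0.111

Forward pass:
ES_A = 0; EF_A = 6
ES_B = 0; EF_B = 3
ES_C = 6; EF_C = 6+4 = 10
ES_D = max(EF_A=6, EF_B=3) = 6; EF_D = 6+14 = 20
ES_E = max(EF_C=10, EF_D=20) = 20; EF_E = 20+3 = 23
Expected project duration μ = 23 weeks. Critical path: A → D → E.

Variance along critical path = 0.111 + 7.111 + 0.111 = 7.333; σ = √7.333 = 2.708 weeks.
Z = (19 − 23) / 2.708 = -1.477
P(T ≤ 19) = Φ(-1.477) ≈ 0.070

0.070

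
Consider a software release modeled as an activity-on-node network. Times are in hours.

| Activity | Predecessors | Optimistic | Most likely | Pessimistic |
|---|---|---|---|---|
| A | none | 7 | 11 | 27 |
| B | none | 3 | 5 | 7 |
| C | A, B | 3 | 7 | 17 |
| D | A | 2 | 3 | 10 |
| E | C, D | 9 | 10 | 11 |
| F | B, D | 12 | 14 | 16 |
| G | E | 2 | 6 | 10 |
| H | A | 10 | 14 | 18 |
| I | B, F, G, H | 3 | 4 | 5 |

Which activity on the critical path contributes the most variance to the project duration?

A

te_A = (7 + 4·11 + 27)/6 = 78/6 = 13; σ²_A = ((27−7)/6)² = 11.111
te_B = (3 + 4·5 + 7)/6 = 30/6 = 5; σ²_B = ((7−3)/6)² = 0.444
te_C = (3 + 4·7 + 17)/6 = 48/6 = 8; σ²_C = ((17−3)/6)² = 5.444
te_D = (2 + 4·3 + 10)/6 = 24/6 = 4; σ²_D = ((10−2)/6)² = 1.778
te_E = (9 + 4·10 + 11)/6 = 60/6 = 10; σ²_E = ((11−9)/6)² = 0.111
te_F = (12 + 4·14 + 16)/6 = 84/6 = 14; σ²_F = ((16−12)/6)² = 0.444
te_G = (2 + 4·6 + 10)/6 = 36/6 = 6; σ²_G = ((10−2)/6)² = 1.778
te_H = (10 + 4·14 + 18)/6 = 84/6 = 14; σ²_H = ((18−10)/6)² = 1.778
te_I = (3 + 4·4 + 5)/6 = 24/6 = 4; σ²_I = ((5−3)/6)² = 0.111

Forward pass:
ES_A = 0; EF_A = 13
ES_B = 0; EF_B = 5
ES_C = max(EF_A=13, EF_B=5) = 13; EF_C = 13+8 = 21
ES_D = 13; EF_D = 13+4 = 17
ES_E = max(EF_C=21, EF_D=17) = 21; EF_E = 21+10 = 31
ES_F = max(EF_B=5, EF_D=17) = 17; EF_F = 17+14 = 31
ES_G = 31; EF_G = 31+6 = 37
ES_H = 13; EF_H = 13+14 = 27
ES_I = max(EF_B=5, EF_F=31, EF_G=37, EF_H=27) = 37; EF_I = 37+4 = 41
Expected project duration μ = 41 hours. Critical path: A → C → E → G → I.

Variances on critical path: σ²_A=11.111, σ²_C=5.444, σ²_E=0.111, σ²_G=1.778, σ²_I=0.111.
Largest is σ²_A = 11.111.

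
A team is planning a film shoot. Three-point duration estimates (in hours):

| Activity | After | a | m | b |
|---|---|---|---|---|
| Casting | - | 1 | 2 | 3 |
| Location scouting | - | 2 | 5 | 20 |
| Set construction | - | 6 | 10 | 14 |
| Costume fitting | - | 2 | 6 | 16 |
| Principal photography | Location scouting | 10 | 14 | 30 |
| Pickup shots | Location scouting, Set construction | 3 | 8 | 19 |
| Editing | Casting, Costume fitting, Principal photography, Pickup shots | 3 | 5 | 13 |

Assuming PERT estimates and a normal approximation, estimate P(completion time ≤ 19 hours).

0.018

te_Casting = (1 + 4·2 + 3)/6 = 12/6 = 2; σ²_Casting = ((3−1)/6)² = 0.111
te_Location scouting = (2 + 4·5 + 20)/6 = 42/6 = 7; σ²_Location scouting = ((20−2)/6)² = 9.000
te_Set construction = (6 + 4·10 + 14)/6 = 60/6 = 10; σ²_Set construction = ((14−6)/6)² = 1.778
te_Costume fitting = (2 + 4·6 + 16)/6 = 42/6 = 7; σ²_Costume fitting = ((16−2)/6)² = 5.444
te_Principal photography = (10 + 4·14 + 30)/6 = 96/6 = 16; σ²_Principal photography = ((30−10)/6)² = 11.111
te_Pickup shots = (3 + 4·8 + 19)/6 = 54/6 = 9; σ²_Pickup shots = ((19−3)/6)² = 7.111
te_Editing = (3 + 4·5 + 13)/6 = 36/6 = 6; σ²_Editing = ((13−3)/6)² = 2.778

Forward pass:
ES_Casting = 0; EF_Casting = 2
ES_Location scouting = 0; EF_Location scouting = 7
ES_Set construction = 0; EF_Set construction = 10
ES_Costume fitting = 0; EF_Costume fitting = 7
ES_Principal photography = 7; EF_Principal photography = 7+16 = 23
ES_Pickup shots = max(EF_Location scouting=7, EF_Set construction=10) = 10; EF_Pickup shots = 10+9 = 19
ES_Editing = max(EF_Casting=2, EF_Costume fitting=7, EF_Principal photography=23, EF_Pickup shots=19) = 23; EF_Editing = 23+6 = 29
Expected project duration μ = 29 hours. Critical path: Location scouting → Principal photography → Editing.

Variance along critical path = 9.000 + 11.111 + 2.778 = 22.889; σ = √22.889 = 4.784 hours.
Z = (19 − 29) / 4.784 = -2.090
P(T ≤ 19) = Φ(-2.090) ≈ 0.018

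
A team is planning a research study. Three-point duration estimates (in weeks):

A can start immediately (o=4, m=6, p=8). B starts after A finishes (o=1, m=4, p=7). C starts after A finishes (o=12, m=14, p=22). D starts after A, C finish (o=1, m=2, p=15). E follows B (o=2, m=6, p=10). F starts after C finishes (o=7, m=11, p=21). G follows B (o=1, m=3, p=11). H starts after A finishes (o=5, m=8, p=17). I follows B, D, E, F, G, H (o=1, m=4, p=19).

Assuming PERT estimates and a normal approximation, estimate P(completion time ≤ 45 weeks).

te_A = (4 + 4·6 + 8)/6 = 36/6 = 6; σ²_A = ((8−4)/6)² = 0.444
te_B = (1 + 4·4 + 7)/6 = 24/6 = 4; σ²_B = ((7−1)/6)² = 1.000
te_C = (12 + 4·14 + 22)/6 = 90/6 = 15; σ²_C = ((22−12)/6)² = 2.778
te_D = (1 + 4·2 + 15)/6 = 24/6 = 4; σ²_D = ((15−1)/6)² = 5.444
te_E = (2 + 4·6 + 10)/6 = 36/6 = 6; σ²_E = ((10−2)/6)² = 1.778
te_F = (7 + 4·11 + 21)/6 = 72/6 = 12; σ²_F = ((21−7)/6)² = 5.444
te_G = (1 + 4·3 + 11)/6 = 24/6 = 4; σ²_G = ((11−1)/6)² = 2.778
te_H = (5 + 4·8 + 17)/6 = 54/6 = 9; σ²_H = ((17−5)/6)² = 4.000
te_I = (1 + 4·4 + 19)/6 = 36/6 = 6; σ²_I = ((19−1)/6)² = 9.000

Forward pass:
ES_A = 0; EF_A = 6
ES_B = 6; EF_B = 6+4 = 10
ES_C = 6; EF_C = 6+15 = 21
ES_D = max(EF_A=6, EF_C=21) = 21; EF_D = 21+4 = 25
ES_E = 10; EF_E = 10+6 = 16
ES_F = 21; EF_F = 21+12 = 33
ES_G = 10; EF_G = 10+4 = 14
ES_H = 6; EF_H = 6+9 = 15
ES_I = max(EF_B=10, EF_D=25, EF_E=16, EF_F=33, EF_G=14, EF_H=15) = 33; EF_I = 33+6 = 39
Expected project duration μ = 39 weeks. Critical path: A → C → F → I.

Variance along critical path = 0.444 + 2.778 + 5.444 + 9.000 = 17.667; σ = √17.667 = 4.203 weeks.
Z = (45 − 39) / 4.203 = 1.427
P(T ≤ 45) = Φ(1.427) ≈ 0.923

0.923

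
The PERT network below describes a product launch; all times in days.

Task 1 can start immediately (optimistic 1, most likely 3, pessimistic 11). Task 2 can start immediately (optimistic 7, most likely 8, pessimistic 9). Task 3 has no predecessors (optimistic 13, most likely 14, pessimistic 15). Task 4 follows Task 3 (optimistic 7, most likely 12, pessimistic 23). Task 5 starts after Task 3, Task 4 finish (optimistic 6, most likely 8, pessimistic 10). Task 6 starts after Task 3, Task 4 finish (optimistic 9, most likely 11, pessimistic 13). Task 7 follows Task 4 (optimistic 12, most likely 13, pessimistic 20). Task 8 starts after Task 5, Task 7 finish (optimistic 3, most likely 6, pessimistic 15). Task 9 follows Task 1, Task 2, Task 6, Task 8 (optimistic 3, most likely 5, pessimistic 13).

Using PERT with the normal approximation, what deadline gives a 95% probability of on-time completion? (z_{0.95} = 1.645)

60.5 days

te_Task 1 = (1 + 4·3 + 11)/6 = 24/6 = 4; σ²_Task 1 = ((11−1)/6)² = 2.778
te_Task 2 = (7 + 4·8 + 9)/6 = 48/6 = 8; σ²_Task 2 = ((9−7)/6)² = 0.111
te_Task 3 = (13 + 4·14 + 15)/6 = 84/6 = 14; σ²_Task 3 = ((15−13)/6)² = 0.111
te_Task 4 = (7 + 4·12 + 23)/6 = 78/6 = 13; σ²_Task 4 = ((23−7)/6)² = 7.111
te_Task 5 = (6 + 4·8 + 10)/6 = 48/6 = 8; σ²_Task 5 = ((10−6)/6)² = 0.444
te_Task 6 = (9 + 4·11 + 13)/6 = 66/6 = 11; σ²_Task 6 = ((13−9)/6)² = 0.444
te_Task 7 = (12 + 4·13 + 20)/6 = 84/6 = 14; σ²_Task 7 = ((20−12)/6)² = 1.778
te_Task 8 = (3 + 4·6 + 15)/6 = 42/6 = 7; σ²_Task 8 = ((15−3)/6)² = 4.000
te_Task 9 = (3 + 4·5 + 13)/6 = 36/6 = 6; σ²_Task 9 = ((13−3)/6)² = 2.778

Forward pass:
ES_Task 1 = 0; EF_Task 1 = 4
ES_Task 2 = 0; EF_Task 2 = 8
ES_Task 3 = 0; EF_Task 3 = 14
ES_Task 4 = 14; EF_Task 4 = 14+13 = 27
ES_Task 5 = max(EF_Task 3=14, EF_Task 4=27) = 27; EF_Task 5 = 27+8 = 35
ES_Task 6 = max(EF_Task 3=14, EF_Task 4=27) = 27; EF_Task 6 = 27+11 = 38
ES_Task 7 = 27; EF_Task 7 = 27+14 = 41
ES_Task 8 = max(EF_Task 5=35, EF_Task 7=41) = 41; EF_Task 8 = 41+7 = 48
ES_Task 9 = max(EF_Task 1=4, EF_Task 2=8, EF_Task 6=38, EF_Task 8=48) = 48; EF_Task 9 = 48+6 = 54
Expected project duration μ = 54 days. Critical path: Task 3 → Task 4 → Task 7 → Task 8 → Task 9.

Variance along critical path = 0.111 + 7.111 + 1.778 + 4.000 + 2.778 = 15.778; σ = 3.972 days.
D = μ + z·σ = 54 + 1.645·3.972 = 60.5 days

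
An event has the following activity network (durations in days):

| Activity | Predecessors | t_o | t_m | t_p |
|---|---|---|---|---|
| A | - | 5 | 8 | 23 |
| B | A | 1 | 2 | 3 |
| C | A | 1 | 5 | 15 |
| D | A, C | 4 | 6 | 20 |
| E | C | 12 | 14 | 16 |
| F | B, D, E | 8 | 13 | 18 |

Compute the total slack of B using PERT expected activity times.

te_A = (5 + 4·8 + 23)/6 = 60/6 = 10
te_B = (1 + 4·2 + 3)/6 = 12/6 = 2
te_C = (1 + 4·5 + 15)/6 = 36/6 = 6
te_D = (4 + 4·6 + 20)/6 = 48/6 = 8
te_E = (12 + 4·14 + 16)/6 = 84/6 = 14
te_F = (8 + 4·13 + 18)/6 = 78/6 = 13

Forward pass:
ES_A = 0; EF_A = 10
ES_B = 10; EF_B = 10+2 = 12
ES_C = 10; EF_C = 10+6 = 16
ES_D = max(EF_A=10, EF_C=16) = 16; EF_D = 16+8 = 24
ES_E = 16; EF_E = 16+14 = 30
ES_F = max(EF_B=12, EF_D=24, EF_E=30) = 30; EF_F = 30+13 = 43
Expected project duration μ = 43 days. Critical path: A → C → E → F.

Backward pass:
LF_F = 43; LS_F = 43−13 = 30
LF_E = LS_F = 30; LS_E = 30−14 = 16
LF_D = LS_F = 30; LS_D = 30−8 = 22
LF_C = min(LS_D=22, LS_E=16) = 16; LS_C = 16−6 = 10
LF_B = LS_F = 30; LS_B = 30−2 = 28
LF_A = min(LS_B=28, LS_C=10, LS_D=22) = 10; LS_A = 10−10 = 0
Slack_B = LS_B − ES_B = 28 − 10 = 18

18 days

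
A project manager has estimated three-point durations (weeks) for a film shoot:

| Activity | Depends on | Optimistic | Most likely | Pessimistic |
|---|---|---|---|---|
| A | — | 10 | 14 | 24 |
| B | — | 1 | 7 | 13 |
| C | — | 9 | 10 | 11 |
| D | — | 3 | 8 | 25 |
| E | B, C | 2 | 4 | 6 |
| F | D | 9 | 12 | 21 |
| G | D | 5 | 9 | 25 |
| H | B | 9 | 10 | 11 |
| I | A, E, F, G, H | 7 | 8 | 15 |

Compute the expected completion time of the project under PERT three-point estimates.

32 weeks

te_A = (10 + 4·14 + 24)/6 = 90/6 = 15
te_B = (1 + 4·7 + 13)/6 = 42/6 = 7
te_C = (9 + 4·10 + 11)/6 = 60/6 = 10
te_D = (3 + 4·8 + 25)/6 = 60/6 = 10
te_E = (2 + 4·4 + 6)/6 = 24/6 = 4
te_F = (9 + 4·12 + 21)/6 = 78/6 = 13
te_G = (5 + 4·9 + 25)/6 = 66/6 = 11
te_H = (9 + 4·10 + 11)/6 = 60/6 = 10
te_I = (7 + 4·8 + 15)/6 = 54/6 = 9

Forward pass:
ES_A = 0; EF_A = 15
ES_B = 0; EF_B = 7
ES_C = 0; EF_C = 10
ES_D = 0; EF_D = 10
ES_E = max(EF_B=7, EF_C=10) = 10; EF_E = 10+4 = 14
ES_F = 10; EF_F = 10+13 = 23
ES_G = 10; EF_G = 10+11 = 21
ES_H = 7; EF_H = 7+10 = 17
ES_I = max(EF_A=15, EF_E=14, EF_F=23, EF_G=21, EF_H=17) = 23; EF_I = 23+9 = 32
Expected project duration μ = 32 weeks. Critical path: D → F → I.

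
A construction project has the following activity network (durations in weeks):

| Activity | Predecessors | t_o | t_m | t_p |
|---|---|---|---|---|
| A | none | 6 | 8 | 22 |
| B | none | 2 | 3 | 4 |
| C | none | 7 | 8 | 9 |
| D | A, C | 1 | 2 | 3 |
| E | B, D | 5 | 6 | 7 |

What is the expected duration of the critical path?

te_A = (6 + 4·8 + 22)/6 = 60/6 = 10
te_B = (2 + 4·3 + 4)/6 = 18/6 = 3
te_C = (7 + 4·8 + 9)/6 = 48/6 = 8
te_D = (1 + 4·2 + 3)/6 = 12/6 = 2
te_E = (5 + 4·6 + 7)/6 = 36/6 = 6

Forward pass:
ES_A = 0; EF_A = 10
ES_B = 0; EF_B = 3
ES_C = 0; EF_C = 8
ES_D = max(EF_A=10, EF_C=8) = 10; EF_D = 10+2 = 12
ES_E = max(EF_B=3, EF_D=12) = 12; EF_E = 12+6 = 18
Expected project duration μ = 18 weeks. Critical path: A → D → E.

18 weeks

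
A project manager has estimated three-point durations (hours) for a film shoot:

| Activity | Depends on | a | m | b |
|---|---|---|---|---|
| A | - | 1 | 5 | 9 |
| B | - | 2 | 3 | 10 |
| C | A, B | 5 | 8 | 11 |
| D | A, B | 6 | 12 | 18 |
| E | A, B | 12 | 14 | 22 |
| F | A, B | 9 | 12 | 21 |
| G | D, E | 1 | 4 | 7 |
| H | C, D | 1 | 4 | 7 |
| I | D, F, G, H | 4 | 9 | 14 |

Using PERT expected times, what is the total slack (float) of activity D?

3 hours

te_A = (1 + 4·5 + 9)/6 = 30/6 = 5
te_B = (2 + 4·3 + 10)/6 = 24/6 = 4
te_C = (5 + 4·8 + 11)/6 = 48/6 = 8
te_D = (6 + 4·12 + 18)/6 = 72/6 = 12
te_E = (12 + 4·14 + 22)/6 = 90/6 = 15
te_F = (9 + 4·12 + 21)/6 = 78/6 = 13
te_G = (1 + 4·4 + 7)/6 = 24/6 = 4
te_H = (1 + 4·4 + 7)/6 = 24/6 = 4
te_I = (4 + 4·9 + 14)/6 = 54/6 = 9

Forward pass:
ES_A = 0; EF_A = 5
ES_B = 0; EF_B = 4
ES_C = max(EF_A=5, EF_B=4) = 5; EF_C = 5+8 = 13
ES_D = max(EF_A=5, EF_B=4) = 5; EF_D = 5+12 = 17
ES_E = max(EF_A=5, EF_B=4) = 5; EF_E = 5+15 = 20
ES_F = max(EF_A=5, EF_B=4) = 5; EF_F = 5+13 = 18
ES_G = max(EF_D=17, EF_E=20) = 20; EF_G = 20+4 = 24
ES_H = max(EF_C=13, EF_D=17) = 17; EF_H = 17+4 = 21
ES_I = max(EF_D=17, EF_F=18, EF_G=24, EF_H=21) = 24; EF_I = 24+9 = 33
Expected project duration μ = 33 hours. Critical path: A → E → G → I.

Backward pass:
LF_I = 33; LS_I = 33−9 = 24
LF_H = LS_I = 24; LS_H = 24−4 = 20
LF_G = LS_I = 24; LS_G = 24−4 = 20
LF_F = LS_I = 24; LS_F = 24−13 = 11
LF_E = LS_G = 20; LS_E = 20−15 = 5
LF_D = min(LS_G=20, LS_H=20, LS_I=24) = 20; LS_D = 20−12 = 8
LF_C = LS_H = 20; LS_C = 20−8 = 12
LF_B = min(LS_C=12, LS_D=8, LS_E=5, LS_F=11) = 5; LS_B = 5−4 = 1
LF_A = min(LS_C=12, LS_D=8, LS_E=5, LS_F=11) = 5; LS_A = 5−5 = 0
Slack_D = LS_D − ES_D = 8 − 5 = 3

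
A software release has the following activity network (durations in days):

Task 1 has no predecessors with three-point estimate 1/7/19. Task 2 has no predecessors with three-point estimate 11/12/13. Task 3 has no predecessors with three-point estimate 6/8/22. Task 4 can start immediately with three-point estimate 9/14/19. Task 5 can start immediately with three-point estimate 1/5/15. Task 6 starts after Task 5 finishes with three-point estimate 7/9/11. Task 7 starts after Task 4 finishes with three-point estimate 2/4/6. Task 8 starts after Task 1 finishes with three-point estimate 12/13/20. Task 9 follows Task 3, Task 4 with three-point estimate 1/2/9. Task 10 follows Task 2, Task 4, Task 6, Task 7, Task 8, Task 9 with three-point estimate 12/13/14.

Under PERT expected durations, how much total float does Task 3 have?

9 days

te_Task 1 = (1 + 4·7 + 19)/6 = 48/6 = 8
te_Task 2 = (11 + 4·12 + 13)/6 = 72/6 = 12
te_Task 3 = (6 + 4·8 + 22)/6 = 60/6 = 10
te_Task 4 = (9 + 4·14 + 19)/6 = 84/6 = 14
te_Task 5 = (1 + 4·5 + 15)/6 = 36/6 = 6
te_Task 6 = (7 + 4·9 + 11)/6 = 54/6 = 9
te_Task 7 = (2 + 4·4 + 6)/6 = 24/6 = 4
te_Task 8 = (12 + 4·13 + 20)/6 = 84/6 = 14
te_Task 9 = (1 + 4·2 + 9)/6 = 18/6 = 3
te_Task 10 = (12 + 4·13 + 14)/6 = 78/6 = 13

Forward pass:
ES_Task 1 = 0; EF_Task 1 = 8
ES_Task 2 = 0; EF_Task 2 = 12
ES_Task 3 = 0; EF_Task 3 = 10
ES_Task 4 = 0; EF_Task 4 = 14
ES_Task 5 = 0; EF_Task 5 = 6
ES_Task 6 = 6; EF_Task 6 = 6+9 = 15
ES_Task 7 = 14; EF_Task 7 = 14+4 = 18
ES_Task 8 = 8; EF_Task 8 = 8+14 = 22
ES_Task 9 = max(EF_Task 3=10, EF_Task 4=14) = 14; EF_Task 9 = 14+3 = 17
ES_Task 10 = max(EF_Task 2=12, EF_Task 4=14, EF_Task 6=15, EF_Task 7=18, EF_Task 8=22, EF_Task 9=17) = 22; EF_Task 10 = 22+13 = 35
Expected project duration μ = 35 days. Critical path: Task 1 → Task 8 → Task 10.

Backward pass:
LF_Task 10 = 35; LS_Task 10 = 35−13 = 22
LF_Task 9 = LS_Task 10 = 22; LS_Task 9 = 22−3 = 19
LF_Task 8 = LS_Task 10 = 22; LS_Task 8 = 22−14 = 8
LF_Task 7 = LS_Task 10 = 22; LS_Task 7 = 22−4 = 18
LF_Task 6 = LS_Task 10 = 22; LS_Task 6 = 22−9 = 13
LF_Task 5 = LS_Task 6 = 13; LS_Task 5 = 13−6 = 7
LF_Task 4 = min(LS_Task 7=18, LS_Task 9=19, LS_Task 10=22) = 18; LS_Task 4 = 18−14 = 4
LF_Task 3 = LS_Task 9 = 19; LS_Task 3 = 19−10 = 9
LF_Task 2 = LS_Task 10 = 22; LS_Task 2 = 22−12 = 10
LF_Task 1 = LS_Task 8 = 8; LS_Task 1 = 8−8 = 0
Slack_Task 3 = LS_Task 3 − ES_Task 3 = 9 − 0 = 9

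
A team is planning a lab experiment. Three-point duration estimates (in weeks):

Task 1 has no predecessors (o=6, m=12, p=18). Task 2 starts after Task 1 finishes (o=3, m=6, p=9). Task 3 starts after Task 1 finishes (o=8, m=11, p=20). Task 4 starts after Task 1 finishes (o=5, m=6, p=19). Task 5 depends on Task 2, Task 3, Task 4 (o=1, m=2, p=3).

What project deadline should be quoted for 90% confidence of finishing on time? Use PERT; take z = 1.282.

29.7 weeks

te_Task 1 = (6 + 4·12 + 18)/6 = 72/6 = 12; σ²_Task 1 = ((18−6)/6)² = 4.000
te_Task 2 = (3 + 4·6 + 9)/6 = 36/6 = 6; σ²_Task 2 = ((9−3)/6)² = 1.000
te_Task 3 = (8 + 4·11 + 20)/6 = 72/6 = 12; σ²_Task 3 = ((20−8)/6)² = 4.000
te_Task 4 = (5 + 4·6 + 19)/6 = 48/6 = 8; σ²_Task 4 = ((19−5)/6)² = 5.444
te_Task 5 = (1 + 4·2 + 3)/6 = 12/6 = 2; σ²_Task 5 = ((3−1)/6)² = 0.111

Forward pass:
ES_Task 1 = 0; EF_Task 1 = 12
ES_Task 2 = 12; EF_Task 2 = 12+6 = 18
ES_Task 3 = 12; EF_Task 3 = 12+12 = 24
ES_Task 4 = 12; EF_Task 4 = 12+8 = 20
ES_Task 5 = max(EF_Task 2=18, EF_Task 3=24, EF_Task 4=20) = 24; EF_Task 5 = 24+2 = 26
Expected project duration μ = 26 weeks. Critical path: Task 1 → Task 3 → Task 5.

Variance along critical path = 4.000 + 4.000 + 0.111 = 8.111; σ = 2.848 weeks.
D = μ + z·σ = 26 + 1.282·2.848 = 29.7 weeks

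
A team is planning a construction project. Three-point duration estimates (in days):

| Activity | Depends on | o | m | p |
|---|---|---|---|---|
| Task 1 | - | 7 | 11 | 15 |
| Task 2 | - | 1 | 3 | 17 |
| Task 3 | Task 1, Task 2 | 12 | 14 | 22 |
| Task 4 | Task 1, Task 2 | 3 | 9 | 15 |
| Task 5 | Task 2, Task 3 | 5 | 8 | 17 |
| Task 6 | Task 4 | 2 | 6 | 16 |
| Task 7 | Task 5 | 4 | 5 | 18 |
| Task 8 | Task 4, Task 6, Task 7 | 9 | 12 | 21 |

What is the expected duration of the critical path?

55 days

te_Task 1 = (7 + 4·11 + 15)/6 = 66/6 = 11
te_Task 2 = (1 + 4·3 + 17)/6 = 30/6 = 5
te_Task 3 = (12 + 4·14 + 22)/6 = 90/6 = 15
te_Task 4 = (3 + 4·9 + 15)/6 = 54/6 = 9
te_Task 5 = (5 + 4·8 + 17)/6 = 54/6 = 9
te_Task 6 = (2 + 4·6 + 16)/6 = 42/6 = 7
te_Task 7 = (4 + 4·5 + 18)/6 = 42/6 = 7
te_Task 8 = (9 + 4·12 + 21)/6 = 78/6 = 13

Forward pass:
ES_Task 1 = 0; EF_Task 1 = 11
ES_Task 2 = 0; EF_Task 2 = 5
ES_Task 3 = max(EF_Task 1=11, EF_Task 2=5) = 11; EF_Task 3 = 11+15 = 26
ES_Task 4 = max(EF_Task 1=11, EF_Task 2=5) = 11; EF_Task 4 = 11+9 = 20
ES_Task 5 = max(EF_Task 2=5, EF_Task 3=26) = 26; EF_Task 5 = 26+9 = 35
ES_Task 6 = 20; EF_Task 6 = 20+7 = 27
ES_Task 7 = 35; EF_Task 7 = 35+7 = 42
ES_Task 8 = max(EF_Task 4=20, EF_Task 6=27, EF_Task 7=42) = 42; EF_Task 8 = 42+13 = 55
Expected project duration μ = 55 days. Critical path: Task 1 → Task 3 → Task 5 → Task 7 → Task 8.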